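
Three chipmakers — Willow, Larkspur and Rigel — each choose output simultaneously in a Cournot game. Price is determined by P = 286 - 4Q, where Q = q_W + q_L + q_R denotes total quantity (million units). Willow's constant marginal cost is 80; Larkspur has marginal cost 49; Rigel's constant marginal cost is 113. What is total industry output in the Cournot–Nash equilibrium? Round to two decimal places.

38.50

Willow's profit: π_W = (286 - 4Q)q_W - (80q_W). Setting ∂π_W/∂q_W = 0: 206 - 8q_W - 4(q_L + q_R) = 0.
Larkspur's profit: π_L = (286 - 4Q)q_L - (49q_L). Setting ∂π_L/∂q_L = 0: 237 - 8q_L - 4(q_W + q_R) = 0.
Rigel's first-order condition: 173 - 8q_R - 4(q_W + q_L) = 0.
Summing all 3 equations gives 616 − 16Q = 0, hence Q = 77/2.
Back-substituting: q_W = (206 − 154)/4 = 13, q_L = (237 − 154)/4 = 83/4, q_R = (173 − 154)/4 = 19/4.
Total output Q = 13 + 83/4 + 19/4 = 77/2.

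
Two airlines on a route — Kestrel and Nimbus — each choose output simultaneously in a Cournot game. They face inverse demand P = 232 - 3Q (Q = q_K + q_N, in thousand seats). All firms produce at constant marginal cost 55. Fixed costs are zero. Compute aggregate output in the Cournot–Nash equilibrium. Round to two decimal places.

Each firm earns π_i = (232 - 3Q)q_i - 55q_i.
Setting ∂π_i/∂q_i = 0 with rivals' quantities fixed: 177 - 6q_i - 3q_j = 0.
With identical firms every q_j equals q_i, so q_j = q_i and 177 = 9q_i, giving q_i = 59/3.
Total output Q = 59/3 + 59/3 = 118/3.

39.33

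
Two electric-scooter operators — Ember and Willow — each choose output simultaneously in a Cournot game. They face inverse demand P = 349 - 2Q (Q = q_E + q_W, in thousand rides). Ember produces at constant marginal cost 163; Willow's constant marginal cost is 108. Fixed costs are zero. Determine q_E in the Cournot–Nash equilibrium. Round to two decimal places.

21.83

Ember's profit: π_E = (349 - 2Q)q_E - (163q_E). Setting ∂π_E/∂q_E = 0: 186 - 4q_E - 2(q_W) = 0.
Willow's profit: π_W = (349 - 2Q)q_W - (108q_W). Setting ∂π_W/∂q_W = 0: 241 - 4q_W - 2(q_E) = 0.
Rearranging gives the reaction functions q_E = (186 - 2q_W)/4 and q_W = (241 - 2q_E)/4.
Substituting one into the other gives q_E = 131/6 and q_W = 148/3.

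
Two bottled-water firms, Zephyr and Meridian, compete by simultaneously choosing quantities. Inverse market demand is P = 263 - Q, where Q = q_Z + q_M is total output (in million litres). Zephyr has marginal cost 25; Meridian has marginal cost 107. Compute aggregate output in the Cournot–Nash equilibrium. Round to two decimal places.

131.33

Zephyr's profit: π_Z = (263 - Q)q_Z - (25q_Z). Setting ∂π_Z/∂q_Z = 0: 238 - 2q_Z - (q_M) = 0.
Meridian's profit: π_M = (263 - Q)q_M - (107q_M). Setting ∂π_M/∂q_M = 0: 156 - 2q_M - (q_Z) = 0.
Best responses: q_Z = (238 - q_M)/2, q_M = (156 - q_Z)/2.
Substituting one into the other gives q_Z = 320/3 and q_M = 74/3.
Total output Q = 320/3 + 74/3 = 394/3.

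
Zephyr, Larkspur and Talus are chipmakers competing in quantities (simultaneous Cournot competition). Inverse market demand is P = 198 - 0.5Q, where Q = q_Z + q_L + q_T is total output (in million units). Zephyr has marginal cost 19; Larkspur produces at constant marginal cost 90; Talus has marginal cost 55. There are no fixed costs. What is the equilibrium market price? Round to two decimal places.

90.50

Zephyr's profit: π_Z = (198 - 0.5Q)q_Z - (19q_Z). Setting ∂π_Z/∂q_Z = 0: 179 - q_Z - (1/2)(q_L + q_T) = 0.
Larkspur's first-order condition: 108 - q_L - (1/2)(q_Z + q_T) = 0.
Talus's profit: π_T = (198 - 0.5Q)q_T - (55q_T). Setting ∂π_T/∂q_T = 0: 143 - q_T - (1/2)(q_Z + q_L) = 0.
Adding the 3 first-order conditions: 430 − 2Q = 0, so Q = 215.
Back-substituting: q_Z = (179 − 215/2)/(1/2) = 143, q_L = (108 − 215/2)/(1/2) = 1, q_T = (143 − 215/2)/(1/2) = 71.
Total output Q = 215, so price P = 198 - (1/2)·215 = 181/2.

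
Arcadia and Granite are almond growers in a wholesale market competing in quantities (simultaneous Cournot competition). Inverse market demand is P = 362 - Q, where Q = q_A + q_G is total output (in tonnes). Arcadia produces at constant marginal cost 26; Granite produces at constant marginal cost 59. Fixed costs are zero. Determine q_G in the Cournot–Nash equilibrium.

Arcadia's profit: π_A = (362 - Q)q_A - (26q_A). Setting ∂π_A/∂q_A = 0: 336 - 2q_A - (q_G) = 0.
Granite's first-order condition: 303 - 2q_G - (q_A) = 0.
Rearranging gives the reaction functions q_A = (336 - q_G)/2 and q_G = (303 - q_A)/2.
Substituting one into the other gives q_A = 123 and q_G = 90.

90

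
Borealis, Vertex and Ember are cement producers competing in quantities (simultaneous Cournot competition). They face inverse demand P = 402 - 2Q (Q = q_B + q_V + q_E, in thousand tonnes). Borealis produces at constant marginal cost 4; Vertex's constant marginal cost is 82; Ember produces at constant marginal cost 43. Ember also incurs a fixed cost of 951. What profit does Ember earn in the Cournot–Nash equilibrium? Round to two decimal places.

Borealis's profit: π_B = (402 - 2Q)q_B - (4q_B). Setting ∂π_B/∂q_B = 0: 398 - 4q_B - 2(q_V + q_E) = 0.
Vertex's profit: π_V = (402 - 2Q)q_V - (82q_V). Setting ∂π_V/∂q_V = 0: 320 - 4q_V - 2(q_B + q_E) = 0.
Ember's first-order condition: 359 - 4q_E - 2(q_B + q_V) = 0.
Summing all 3 equations gives 1077 − 8Q = 0, hence Q = 1077/8.
Back-substituting: q_B = (398 − 1077/4)/2 = 515/8, q_V = (320 − 1077/4)/2 = 203/8, q_E = (359 − 1077/4)/2 = 359/8.
Price P = 402 - 2·(1077/8) = 531/4.
Ember's profit: (531/4 - 43)·(359/8) - 951 = 3076.5313.

3076.53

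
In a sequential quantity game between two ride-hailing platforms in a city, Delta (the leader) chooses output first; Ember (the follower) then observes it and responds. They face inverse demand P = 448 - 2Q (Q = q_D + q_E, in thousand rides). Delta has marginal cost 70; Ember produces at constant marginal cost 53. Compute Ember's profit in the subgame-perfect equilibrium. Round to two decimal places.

5751.28

Solve by backward induction. Given q_D, the follower Ember maximises π_E = (448 - 2q_D - 2q_E)q_E - 53q_E.
Setting the follower's marginal profit to zero, 395 - 2q_D - 4q_E = 0, i.e. q_E = (395 - 2q_D)/4.
Delta substitutes q_E(q_D) into its own profit: π_D = q_D(448 - 2q_D - (395 - 2q_D)/2) - 70q_D = (501/2 - q_D)q_D - 70q_D.
Maximising: ∂π_D/∂q_D = 361/2 - 2q_D = 0, giving q_D = 361/4.
Then q_E = (395 - 2·(361/4))/4 = 429/8.
Price P = 448 - 2·(1151/8) = 641/4.
Ember's profit: (641/4 - 53)·(429/8) = 5751.2813.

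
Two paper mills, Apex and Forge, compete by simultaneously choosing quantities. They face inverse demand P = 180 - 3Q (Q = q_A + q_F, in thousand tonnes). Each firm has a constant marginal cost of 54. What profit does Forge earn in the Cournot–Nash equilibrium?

588

A representative firm's profit is π_i = q_i(180 - 3Q) - 54q_i.
Setting ∂π_i/∂q_i = 0 with rivals' quantities fixed: 126 - 6q_i - 3q_j = 0.
With identical firms every q_j equals q_i, so q_j = q_i and 126 = 9q_i, giving q_i = 14.
Price P = 180 - 3·28 = 96.
Forge's profit: (96 - 54)·14 = 588.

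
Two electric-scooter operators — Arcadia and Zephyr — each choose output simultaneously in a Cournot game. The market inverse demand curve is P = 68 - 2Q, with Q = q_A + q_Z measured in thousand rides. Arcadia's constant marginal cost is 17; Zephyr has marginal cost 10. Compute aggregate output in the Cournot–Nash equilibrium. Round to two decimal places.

Arcadia's profit: π_A = (68 - 2Q)q_A - (17q_A). Setting ∂π_A/∂q_A = 0: 51 - 4q_A - 2(q_Z) = 0.
Zephyr's first-order condition: 58 - 4q_Z - 2(q_A) = 0.
Rearranging gives the reaction functions q_A = (51 - 2q_Z)/4 and q_Z = (58 - 2q_A)/4.
Solving the pair: q_A = 22/3, q_Z = 65/6.
Total output Q = 22/3 + 65/6 = 109/6.

18.17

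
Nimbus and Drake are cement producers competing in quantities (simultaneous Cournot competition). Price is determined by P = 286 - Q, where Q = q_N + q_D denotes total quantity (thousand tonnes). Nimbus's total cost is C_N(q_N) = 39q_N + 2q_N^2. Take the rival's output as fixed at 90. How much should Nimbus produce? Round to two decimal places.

With the rival's output fixed at 90, Nimbus's profit is π_N = (286 - 90 - q_N)q_N - (39q_N + 2q_N²) = (196 - q_N)q_N - (39q_N + 2q_N²).
∂π_N/∂q_N = 157 - 6q_N = 0, so q_N = 157/6.

26.17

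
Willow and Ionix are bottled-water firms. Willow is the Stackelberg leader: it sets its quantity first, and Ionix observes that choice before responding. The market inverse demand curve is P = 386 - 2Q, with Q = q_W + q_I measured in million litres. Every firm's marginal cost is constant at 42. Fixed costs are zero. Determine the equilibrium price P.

128

Solve by backward induction. Given q_W, the follower Ionix maximises π_I = (386 - 2q_W - 2q_I)q_I - 42q_I.
Setting the follower's marginal profit to zero, 344 - 2q_W - 4q_I = 0, i.e. q_I = (344 - 2q_W)/4.
The leader anticipates this reaction. Substituting into P = 386 - 2Q gives P = 214 - q_W, so π_W = (214 - q_W)q_W - 42q_W.
Leader FOC: 172 - 2q_W = 0, so q_W = 86.
Then q_I = (344 - 2·86)/4 = 43.
Total output Q = 129, so price P = 386 - 2·129 = 128.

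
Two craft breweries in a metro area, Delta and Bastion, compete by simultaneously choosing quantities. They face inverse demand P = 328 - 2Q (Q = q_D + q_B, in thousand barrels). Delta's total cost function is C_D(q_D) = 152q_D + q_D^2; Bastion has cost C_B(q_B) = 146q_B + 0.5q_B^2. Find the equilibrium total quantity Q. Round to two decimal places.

48.31

Delta's profit: π_D = (328 - 2Q)q_D - (152q_D + q_D²). Setting ∂π_D/∂q_D = 0: 176 - 6q_D - 2(q_B) = 0.
Bastion's profit: π_B = (328 - 2Q)q_B - (146q_B + (1/2)q_B²). Setting ∂π_B/∂q_B = 0: 182 - 5q_B - 2(q_D) = 0.
Rearranging gives the reaction functions q_D = (176 - 2q_B)/6 and q_B = (182 - 2q_D)/5.
Solving the pair: q_D = 258/13, q_B = 370/13.
Total output Q = 258/13 + 370/13 = 628/13.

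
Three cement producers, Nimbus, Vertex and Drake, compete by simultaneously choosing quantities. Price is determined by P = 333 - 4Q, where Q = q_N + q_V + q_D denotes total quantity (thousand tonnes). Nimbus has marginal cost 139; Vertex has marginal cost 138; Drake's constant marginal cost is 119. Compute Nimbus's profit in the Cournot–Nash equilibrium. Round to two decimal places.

Nimbus's profit: π_N = (333 - 4Q)q_N - (139q_N). Setting ∂π_N/∂q_N = 0: 194 - 8q_N - 4(q_V + q_D) = 0.
Vertex's profit: π_V = (333 - 4Q)q_V - (138q_V). Setting ∂π_V/∂q_V = 0: 195 - 8q_V - 4(q_N + q_D) = 0.
Drake's first-order condition: 214 - 8q_D - 4(q_N + q_V) = 0.
Adding the 3 first-order conditions: 603 − 16Q = 0, so Q = 603/16.
Back-substituting: q_N = (194 − 603/4)/4 = 173/16, q_V = (195 − 603/4)/4 = 177/16, q_D = (214 − 603/4)/4 = 253/16.
Price P = 333 - 4·(603/16) = 729/4.
Nimbus's profit: (729/4 - 139)·(173/16) = 467.6406.

467.64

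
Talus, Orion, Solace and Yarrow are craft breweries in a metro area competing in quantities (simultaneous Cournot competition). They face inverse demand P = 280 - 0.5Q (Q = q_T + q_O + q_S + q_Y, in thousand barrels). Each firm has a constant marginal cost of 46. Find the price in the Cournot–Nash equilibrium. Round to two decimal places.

92.80

A representative firm's profit is π_i = q_i(280 - 0.5Q) - 46q_i.
First-order condition (treating rivals' output as given): 234 - q_i - (1/2)·Σ_{j≠i} q_j = 0.
By symmetry each firm produces the same amount; substituting Σ_{j≠i} q_j = 3q_i yields q_i = 234/(5/2) = 468/5.
Total output Q = 1872/5, so price P = 280 - (1/2)·(1872/5) = 464/5.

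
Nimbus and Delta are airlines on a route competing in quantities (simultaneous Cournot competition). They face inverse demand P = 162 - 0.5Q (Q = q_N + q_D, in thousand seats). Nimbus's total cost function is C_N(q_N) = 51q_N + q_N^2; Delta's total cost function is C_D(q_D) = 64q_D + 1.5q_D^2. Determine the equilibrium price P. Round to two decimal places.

135.04

Nimbus's profit: π_N = (162 - 0.5Q)q_N - (51q_N + q_N²). Setting ∂π_N/∂q_N = 0: 111 - 3q_N - (1/2)(q_D) = 0.
Delta's first-order condition: 98 - 4q_D - (1/2)(q_N) = 0.
So q_N = (111 - (1/2)q_D)/3 and q_D = (98 - (1/2)q_N)/4.
Substituting one into the other gives q_N = 1580/47 and q_D = 954/47.
Total output Q = 53.9149, so price P = 162 - (1/2)·53.9149 = 135.0426.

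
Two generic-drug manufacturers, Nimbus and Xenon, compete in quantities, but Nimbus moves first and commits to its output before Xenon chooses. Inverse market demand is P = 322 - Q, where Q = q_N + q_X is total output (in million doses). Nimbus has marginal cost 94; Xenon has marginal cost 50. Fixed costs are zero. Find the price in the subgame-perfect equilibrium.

Solve by backward induction. Given q_N, the follower Xenon maximises π_X = (322 - q_N - q_X)q_X - 50q_X.
Setting the follower's marginal profit to zero, 272 - q_N - 2q_X = 0, i.e. q_X = (272 - q_N)/2.
The leader anticipates this reaction. Substituting into P = 322 - Q gives P = 186 - (1/2)q_N, so π_N = (186 - (1/2)q_N)q_N - 94q_N.
The leader's first-order condition 92 - q_N = 0 yields q_N = 92.
Then q_X = (272 - 92)/2 = 90.
Total output Q = 182, so price P = 322 - 182 = 140.

140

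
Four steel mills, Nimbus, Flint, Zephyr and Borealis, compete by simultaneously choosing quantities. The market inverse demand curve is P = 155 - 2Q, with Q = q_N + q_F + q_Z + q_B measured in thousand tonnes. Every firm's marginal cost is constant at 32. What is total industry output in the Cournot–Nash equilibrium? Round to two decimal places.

A representative firm's profit is π_i = q_i(155 - 2Q) - 32q_i.
First-order condition (treating rivals' output as given): 123 - 4q_i - 2·Σ_{j≠i} q_j = 0.
With identical firms every q_j equals q_i, so Σ_{j≠i} q_j = 3q_i and 123 = 10q_i, giving q_i = 123/10.
Total output Q = 123/10 + 123/10 + 123/10 + 123/10 = 246/5.

49.20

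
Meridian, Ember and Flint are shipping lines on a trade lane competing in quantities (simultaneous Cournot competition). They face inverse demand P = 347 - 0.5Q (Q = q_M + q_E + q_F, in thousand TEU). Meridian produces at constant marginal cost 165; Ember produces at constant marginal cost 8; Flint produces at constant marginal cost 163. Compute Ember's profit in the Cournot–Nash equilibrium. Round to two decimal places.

Meridian's profit: π_M = (347 - 0.5Q)q_M - (165q_M). Setting ∂π_M/∂q_M = 0: 182 - q_M - (1/2)(q_E + q_F) = 0.
Ember's first-order condition: 339 - q_E - (1/2)(q_M + q_F) = 0.
Flint's profit: π_F = (347 - 0.5Q)q_F - (163q_F). Setting ∂π_F/∂q_F = 0: 184 - q_F - (1/2)(q_M + q_E) = 0.
Adding the 3 conditions: 705 − Q − Q = 0, i.e. Q = 705/2.
Back-substituting: q_M = (182 − 705/4)/(1/2) = 23/2, q_E = (339 − 705/4)/(1/2) = 651/2, q_F = (184 − 705/4)/(1/2) = 31/2.
Price P = 347 - (1/2)·(705/2) = 683/4.
Ember's profit: (683/4 - 8)·(651/2) = 52975.1250.

52975.13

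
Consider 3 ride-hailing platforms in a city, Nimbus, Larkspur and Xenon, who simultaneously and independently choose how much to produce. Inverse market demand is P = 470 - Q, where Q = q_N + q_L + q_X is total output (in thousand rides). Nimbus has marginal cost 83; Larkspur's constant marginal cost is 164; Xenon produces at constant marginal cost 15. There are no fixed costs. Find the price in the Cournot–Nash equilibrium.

Nimbus's profit: π_N = (470 - Q)q_N - (83q_N). Setting ∂π_N/∂q_N = 0: 387 - 2q_N - (q_L + q_X) = 0.
Larkspur's first-order condition: 306 - 2q_L - (q_N + q_X) = 0.
Xenon's profit: π_X = (470 - Q)q_X - (15q_X). Setting ∂π_X/∂q_X = 0: 455 - 2q_X - (q_N + q_L) = 0.
Adding the 3 conditions: 1148 − 2Q − 2Q = 0, i.e. Q = 287.
Back-substituting: q_N = (387 − 287) = 100, q_L = (306 − 287) = 19, q_X = (455 − 287) = 168.
Total output Q = 287, so price P = 470 - 287 = 183.

183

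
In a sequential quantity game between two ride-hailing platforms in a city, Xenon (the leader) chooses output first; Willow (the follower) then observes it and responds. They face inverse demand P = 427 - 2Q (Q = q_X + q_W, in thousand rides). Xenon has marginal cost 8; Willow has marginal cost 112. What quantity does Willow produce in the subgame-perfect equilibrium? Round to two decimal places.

Solve by backward induction. Given q_X, the follower Willow maximises π_W = (427 - 2q_X - 2q_W)q_W - 112q_W.
Setting the follower's marginal profit to zero, 315 - 2q_X - 4q_W = 0, i.e. q_W = (315 - 2q_X)/4.
The leader anticipates this reaction. Substituting into P = 427 - 2Q gives P = 539/2 - q_X, so π_X = (539/2 - q_X)q_X - 8q_X.
Leader FOC: 523/2 - 2q_X = 0, so q_X = 523/4.
Then q_W = (315 - 2·(523/4))/4 = 107/8.

13.38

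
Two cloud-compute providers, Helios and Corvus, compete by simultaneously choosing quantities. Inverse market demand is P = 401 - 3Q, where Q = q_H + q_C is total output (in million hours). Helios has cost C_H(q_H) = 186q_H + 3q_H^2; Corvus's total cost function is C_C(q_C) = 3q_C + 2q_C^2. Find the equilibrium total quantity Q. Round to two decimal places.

45.83

Helios's profit: π_H = (401 - 3Q)q_H - (186q_H + 3q_H²). Setting ∂π_H/∂q_H = 0: 215 - 12q_H - 3(q_C) = 0.
Corvus's first-order condition: 398 - 10q_C - 3(q_H) = 0.
Best responses: q_H = (215 - 3q_C)/12, q_C = (398 - 3q_H)/10.
Solving the pair: q_H = 956/111, q_C = 1377/37.
Total output Q = 956/111 + 1377/37 = 45.8288.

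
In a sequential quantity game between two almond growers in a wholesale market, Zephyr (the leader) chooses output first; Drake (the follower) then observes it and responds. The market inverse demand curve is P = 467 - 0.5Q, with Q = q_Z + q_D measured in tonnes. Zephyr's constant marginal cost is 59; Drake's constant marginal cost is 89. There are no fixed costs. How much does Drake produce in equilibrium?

159

The follower Drake best-responds to any q_Z: π_D = (467 - 0.5Q)q_D - 89q_D.
∂π_D/∂q_D = 378 - (1/2)q_Z - q_D = 0 gives the reaction function q_D = (378 - (1/2)q_Z).
The leader anticipates this reaction. Substituting into P = 467 - 0.5Q gives P = 278 - (1/4)q_Z, so π_Z = (278 - (1/4)q_Z)q_Z - 59q_Z.
Leader FOC: 219 - (1/2)q_Z = 0, so q_Z = 438.
Then q_D = (378 - (1/2)·438) = 159.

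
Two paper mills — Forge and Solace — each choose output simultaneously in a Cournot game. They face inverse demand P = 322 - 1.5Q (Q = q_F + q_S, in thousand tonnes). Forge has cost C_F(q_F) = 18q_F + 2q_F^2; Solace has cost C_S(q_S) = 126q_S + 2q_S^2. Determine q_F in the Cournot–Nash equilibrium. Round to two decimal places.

39.23

Forge's profit: π_F = (322 - 1.5Q)q_F - (18q_F + 2q_F²). Setting ∂π_F/∂q_F = 0: 304 - 7q_F - (3/2)(q_S) = 0.
Solace's first-order condition: 196 - 7q_S - (3/2)(q_F) = 0.
Best responses: q_F = (304 - (3/2)q_S)/7, q_S = (196 - (3/2)q_F)/7.
Substituting one into the other gives q_F = 39.2299 and q_S = 19.5936.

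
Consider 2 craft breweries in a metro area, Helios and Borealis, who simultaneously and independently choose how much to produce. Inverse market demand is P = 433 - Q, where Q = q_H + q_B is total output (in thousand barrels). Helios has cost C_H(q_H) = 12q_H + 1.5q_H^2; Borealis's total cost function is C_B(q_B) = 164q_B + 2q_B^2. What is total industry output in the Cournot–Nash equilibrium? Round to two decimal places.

109.69

Helios's profit: π_H = (433 - Q)q_H - (12q_H + (3/2)q_H²). Setting ∂π_H/∂q_H = 0: 421 - 5q_H - (q_B) = 0.
Borealis's first-order condition: 269 - 6q_B - (q_H) = 0.
So q_H = (421 - q_B)/5 and q_B = (269 - q_H)/6.
Substituting one into the other gives q_H = 77.8276 and q_B = 924/29.
Total output Q = 77.8276 + 924/29 = 109.6897.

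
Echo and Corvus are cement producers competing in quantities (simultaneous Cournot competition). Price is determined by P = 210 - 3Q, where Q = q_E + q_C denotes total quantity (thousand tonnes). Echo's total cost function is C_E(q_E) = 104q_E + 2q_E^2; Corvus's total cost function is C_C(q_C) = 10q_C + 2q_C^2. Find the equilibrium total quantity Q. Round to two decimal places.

23.54

Echo's profit: π_E = (210 - 3Q)q_E - (104q_E + 2q_E²). Setting ∂π_E/∂q_E = 0: 106 - 10q_E - 3(q_C) = 0.
Corvus's profit: π_C = (210 - 3Q)q_C - (10q_C + 2q_C²). Setting ∂π_C/∂q_C = 0: 200 - 10q_C - 3(q_E) = 0.
So q_E = (106 - 3q_C)/10 and q_C = (200 - 3q_E)/10.
Solving the pair: q_E = 460/91, q_C = 1682/91.
Total output Q = 460/91 + 1682/91 = 306/13.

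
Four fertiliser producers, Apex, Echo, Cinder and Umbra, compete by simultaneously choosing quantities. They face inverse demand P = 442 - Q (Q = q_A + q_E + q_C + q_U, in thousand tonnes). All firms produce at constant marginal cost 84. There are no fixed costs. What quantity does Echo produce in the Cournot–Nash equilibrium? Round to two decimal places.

71.60

A representative firm's profit is π_i = q_i(442 - Q) - 84q_i.
Setting ∂π_i/∂q_i = 0 with rivals' quantities fixed: 358 - 2q_i - Σ_{j≠i} q_j = 0.
With identical firms every q_j equals q_i, so Σ_{j≠i} q_j = 3q_i and 358 = 5q_i, giving q_i = 358/5.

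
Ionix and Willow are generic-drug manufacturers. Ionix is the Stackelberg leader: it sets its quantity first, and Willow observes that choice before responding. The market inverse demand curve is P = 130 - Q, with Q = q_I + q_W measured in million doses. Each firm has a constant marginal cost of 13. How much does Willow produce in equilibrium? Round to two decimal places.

Solve by backward induction. Given q_I, the follower Willow maximises π_W = (130 - q_I - q_W)q_W - 13q_W.
Follower FOC: 117 - q_I - 2q_W = 0, so q_W(q_I) = (117 - q_I)/2.
The leader anticipates this reaction. Substituting into P = 130 - Q gives P = 143/2 - (1/2)q_I, so π_I = (143/2 - (1/2)q_I)q_I - 13q_I.
Leader FOC: 117/2 - q_I = 0, so q_I = 117/2.
Then q_W = (117 - 117/2)/2 = 117/4.

29.25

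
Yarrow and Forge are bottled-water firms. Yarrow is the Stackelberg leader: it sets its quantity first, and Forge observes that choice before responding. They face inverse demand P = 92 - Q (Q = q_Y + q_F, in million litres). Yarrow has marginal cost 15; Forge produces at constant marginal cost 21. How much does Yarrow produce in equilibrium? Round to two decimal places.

41.50

The follower Forge best-responds to any q_Y: π_F = (92 - Q)q_F - 21q_F.
∂π_F/∂q_F = 71 - q_Y - 2q_F = 0 gives the reaction function q_F = (71 - q_Y)/2.
The leader anticipates this reaction. Substituting into P = 92 - Q gives P = 113/2 - (1/2)q_Y, so π_Y = (113/2 - (1/2)q_Y)q_Y - 15q_Y.
Maximising: ∂π_Y/∂q_Y = 83/2 - q_Y = 0, giving q_Y = 83/2.
Then q_F = (71 - 83/2)/2 = 59/4.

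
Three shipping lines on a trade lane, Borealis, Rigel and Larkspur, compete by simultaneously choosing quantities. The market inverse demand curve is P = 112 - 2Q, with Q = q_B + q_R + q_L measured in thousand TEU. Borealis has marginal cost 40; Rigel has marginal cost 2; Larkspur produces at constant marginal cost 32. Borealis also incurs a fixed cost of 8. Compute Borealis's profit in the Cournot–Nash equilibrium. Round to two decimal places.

Borealis's profit: π_B = (112 - 2Q)q_B - (40q_B). Setting ∂π_B/∂q_B = 0: 72 - 4q_B - 2(q_R + q_L) = 0.
Rigel's profit: π_R = (112 - 2Q)q_R - (2q_R). Setting ∂π_R/∂q_R = 0: 110 - 4q_R - 2(q_B + q_L) = 0.
Larkspur's first-order condition: 80 - 4q_L - 2(q_B + q_R) = 0.
Summing all 3 equations gives 262 − 8Q = 0, hence Q = 131/4.
Back-substituting: q_B = (72 − 131/2)/2 = 13/4, q_R = (110 − 131/2)/2 = 89/4, q_L = (80 − 131/2)/2 = 29/4.
Price P = 112 - 2·(131/4) = 93/2.
Borealis's profit: (93/2 - 40)·(13/4) - 8 = 105/8.

13.13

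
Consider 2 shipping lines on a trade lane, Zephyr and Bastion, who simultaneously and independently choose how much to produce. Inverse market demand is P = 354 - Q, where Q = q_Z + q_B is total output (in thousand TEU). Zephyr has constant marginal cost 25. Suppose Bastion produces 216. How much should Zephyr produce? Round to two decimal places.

With the rival's output fixed at 216, Zephyr's profit is π_Z = (354 - 216 - q_Z)q_Z - (25q_Z) = (138 - q_Z)q_Z - (25q_Z).
∂π_Z/∂q_Z = 113 - 2q_Z = 0, so q_Z = 113/2.

56.50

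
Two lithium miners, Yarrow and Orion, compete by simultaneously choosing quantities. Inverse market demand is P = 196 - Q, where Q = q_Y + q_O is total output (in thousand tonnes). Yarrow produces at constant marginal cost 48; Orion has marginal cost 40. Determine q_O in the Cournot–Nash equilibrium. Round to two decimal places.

Yarrow's profit: π_Y = (196 - Q)q_Y - (48q_Y). Setting ∂π_Y/∂q_Y = 0: 148 - 2q_Y - (q_O) = 0.
Orion's profit: π_O = (196 - Q)q_O - (40q_O). Setting ∂π_O/∂q_O = 0: 156 - 2q_O - (q_Y) = 0.
So q_Y = (148 - q_O)/2 and q_O = (156 - q_Y)/2.
Substituting one into the other gives q_Y = 140/3 and q_O = 164/3.

54.67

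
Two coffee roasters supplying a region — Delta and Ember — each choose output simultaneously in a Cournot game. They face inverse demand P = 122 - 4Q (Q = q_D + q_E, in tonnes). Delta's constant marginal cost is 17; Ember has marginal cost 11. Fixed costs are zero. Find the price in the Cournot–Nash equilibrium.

Delta's profit: π_D = (122 - 4Q)q_D - (17q_D). Setting ∂π_D/∂q_D = 0: 105 - 8q_D - 4(q_E) = 0.
Ember's profit: π_E = (122 - 4Q)q_E - (11q_E). Setting ∂π_E/∂q_E = 0: 111 - 8q_E - 4(q_D) = 0.
So q_D = (105 - 4q_E)/8 and q_E = (111 - 4q_D)/8.
Solving the pair: q_D = 33/4, q_E = 39/4.
Total output Q = 18, so price P = 122 - 4·18 = 50.

50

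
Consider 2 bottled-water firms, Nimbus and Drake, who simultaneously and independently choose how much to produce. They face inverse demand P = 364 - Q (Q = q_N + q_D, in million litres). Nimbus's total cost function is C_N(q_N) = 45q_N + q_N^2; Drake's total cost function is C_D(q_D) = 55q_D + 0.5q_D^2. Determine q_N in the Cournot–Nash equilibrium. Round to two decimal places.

Nimbus's profit: π_N = (364 - Q)q_N - (45q_N + q_N²). Setting ∂π_N/∂q_N = 0: 319 - 4q_N - (q_D) = 0.
Drake's profit: π_D = (364 - Q)q_D - (55q_D + (1/2)q_D²). Setting ∂π_D/∂q_D = 0: 309 - 3q_D - (q_N) = 0.
Rearranging gives the reaction functions q_N = (319 - q_D)/4 and q_D = (309 - q_N)/3.
Solving the pair: q_N = 648/11, q_D = 917/11.

58.91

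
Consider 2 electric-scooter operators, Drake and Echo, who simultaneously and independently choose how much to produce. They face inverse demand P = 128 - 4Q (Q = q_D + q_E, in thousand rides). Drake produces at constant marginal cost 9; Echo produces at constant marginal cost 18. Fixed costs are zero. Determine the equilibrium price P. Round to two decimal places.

51.67

Drake's profit: π_D = (128 - 4Q)q_D - (9q_D). Setting ∂π_D/∂q_D = 0: 119 - 8q_D - 4(q_E) = 0.
Echo's profit: π_E = (128 - 4Q)q_E - (18q_E). Setting ∂π_E/∂q_E = 0: 110 - 8q_E - 4(q_D) = 0.
Rearranging gives the reaction functions q_D = (119 - 4q_E)/8 and q_E = (110 - 4q_D)/8.
Solving the pair: q_D = 32/3, q_E = 101/12.
Total output Q = 229/12, so price P = 128 - 4·(229/12) = 155/3.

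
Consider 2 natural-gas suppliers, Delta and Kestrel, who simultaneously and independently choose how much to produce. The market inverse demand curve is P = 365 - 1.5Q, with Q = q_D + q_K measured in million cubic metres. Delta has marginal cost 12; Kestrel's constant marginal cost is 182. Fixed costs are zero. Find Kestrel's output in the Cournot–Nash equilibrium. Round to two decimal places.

Delta's profit: π_D = (365 - 1.5Q)q_D - (12q_D). Setting ∂π_D/∂q_D = 0: 353 - 3q_D - (3/2)(q_K) = 0.
Kestrel's profit: π_K = (365 - 1.5Q)q_K - (182q_K). Setting ∂π_K/∂q_K = 0: 183 - 3q_K - (3/2)(q_D) = 0.
So q_D = (353 - (3/2)q_K)/3 and q_K = (183 - (3/2)q_D)/3.
Substituting one into the other gives q_D = 1046/9 and q_K = 26/9.

2.89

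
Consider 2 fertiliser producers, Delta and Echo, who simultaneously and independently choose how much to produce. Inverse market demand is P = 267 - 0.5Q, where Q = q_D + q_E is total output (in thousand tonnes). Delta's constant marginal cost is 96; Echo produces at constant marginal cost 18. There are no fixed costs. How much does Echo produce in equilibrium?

218

Delta's profit: π_D = (267 - 0.5Q)q_D - (96q_D). Setting ∂π_D/∂q_D = 0: 171 - q_D - (1/2)(q_E) = 0.
Echo's first-order condition: 249 - q_E - (1/2)(q_D) = 0.
Best responses: q_D = (171 - (1/2)q_E), q_E = (249 - (1/2)q_D).
Substituting one into the other gives q_D = 62 and q_E = 218.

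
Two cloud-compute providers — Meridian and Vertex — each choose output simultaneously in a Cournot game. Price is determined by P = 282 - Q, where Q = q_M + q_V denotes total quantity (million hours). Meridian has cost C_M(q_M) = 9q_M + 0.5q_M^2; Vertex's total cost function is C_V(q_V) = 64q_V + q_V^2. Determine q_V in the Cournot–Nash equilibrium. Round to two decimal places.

34.64

Meridian's profit: π_M = (282 - Q)q_M - (9q_M + (1/2)q_M²). Setting ∂π_M/∂q_M = 0: 273 - 3q_M - (q_V) = 0.
Vertex's profit: π_V = (282 - Q)q_V - (64q_V + q_V²). Setting ∂π_V/∂q_V = 0: 218 - 4q_V - (q_M) = 0.
So q_M = (273 - q_V)/3 and q_V = (218 - q_M)/4.
Solving the pair: q_M = 874/11, q_V = 381/11.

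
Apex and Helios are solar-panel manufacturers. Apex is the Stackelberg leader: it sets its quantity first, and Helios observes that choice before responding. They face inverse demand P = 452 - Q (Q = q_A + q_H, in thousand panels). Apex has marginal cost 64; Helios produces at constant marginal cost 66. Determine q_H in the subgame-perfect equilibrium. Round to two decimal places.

Solve by backward induction. Given q_A, the follower Helios maximises π_H = (452 - q_A - q_H)q_H - 66q_H.
Setting the follower's marginal profit to zero, 386 - q_A - 2q_H = 0, i.e. q_H = (386 - q_A)/2.
The leader anticipates this reaction. Substituting into P = 452 - Q gives P = 259 - (1/2)q_A, so π_A = (259 - (1/2)q_A)q_A - 64q_A.
The leader's first-order condition 195 - q_A = 0 yields q_A = 195.
Then q_H = (386 - 195)/2 = 191/2.

95.50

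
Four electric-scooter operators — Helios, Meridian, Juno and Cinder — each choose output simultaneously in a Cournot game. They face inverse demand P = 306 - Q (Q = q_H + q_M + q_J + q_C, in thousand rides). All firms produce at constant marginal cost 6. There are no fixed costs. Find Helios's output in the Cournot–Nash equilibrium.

60

A representative firm's profit is π_i = q_i(306 - Q) - 6q_i.
Setting ∂π_i/∂q_i = 0 with rivals' quantities fixed: 300 - 2q_i - Σ_{j≠i} q_j = 0.
With identical firms every q_j equals q_i, so Σ_{j≠i} q_j = 3q_i and 300 = 5q_i, giving q_i = 60.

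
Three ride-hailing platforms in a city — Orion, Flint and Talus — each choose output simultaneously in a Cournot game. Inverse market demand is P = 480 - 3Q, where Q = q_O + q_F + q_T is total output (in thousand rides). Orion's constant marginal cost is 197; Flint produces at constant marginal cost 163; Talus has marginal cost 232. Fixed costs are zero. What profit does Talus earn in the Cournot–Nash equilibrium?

Orion's profit: π_O = (480 - 3Q)q_O - (197q_O). Setting ∂π_O/∂q_O = 0: 283 - 6q_O - 3(q_F + q_T) = 0.
Flint's first-order condition: 317 - 6q_F - 3(q_O + q_T) = 0.
Talus's first-order condition: 248 - 6q_T - 3(q_O + q_F) = 0.
Adding the 3 first-order conditions: 848 − 12Q = 0, so Q = 212/3.
Back-substituting: q_O = (283 − 212)/3 = 71/3, q_F = (317 − 212)/3 = 35, q_T = (248 − 212)/3 = 12.
Price P = 480 - 3·(212/3) = 268.
Talus's profit: (268 - 232)·12 = 432.

432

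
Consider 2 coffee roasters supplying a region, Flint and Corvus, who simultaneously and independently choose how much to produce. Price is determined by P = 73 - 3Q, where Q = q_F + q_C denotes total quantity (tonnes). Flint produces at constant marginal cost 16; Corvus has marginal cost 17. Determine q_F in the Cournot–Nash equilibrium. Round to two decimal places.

6.44

Flint's profit: π_F = (73 - 3Q)q_F - (16q_F). Setting ∂π_F/∂q_F = 0: 57 - 6q_F - 3(q_C) = 0.
Corvus's first-order condition: 56 - 6q_C - 3(q_F) = 0.
So q_F = (57 - 3q_C)/6 and q_C = (56 - 3q_F)/6.
Solving the pair: q_F = 58/9, q_C = 55/9.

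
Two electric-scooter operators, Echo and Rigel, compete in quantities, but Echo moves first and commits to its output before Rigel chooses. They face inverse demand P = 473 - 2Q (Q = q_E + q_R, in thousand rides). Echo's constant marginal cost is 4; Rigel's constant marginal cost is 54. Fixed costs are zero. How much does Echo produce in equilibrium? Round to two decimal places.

129.75

Solve by backward induction. Given q_E, the follower Rigel maximises π_R = (473 - 2q_E - 2q_R)q_R - 54q_R.
∂π_R/∂q_R = 419 - 2q_E - 4q_R = 0 gives the reaction function q_R = (419 - 2q_E)/4.
Echo substitutes q_R(q_E) into its own profit: π_E = q_E(473 - 2q_E - (419 - 2q_E)/2) - 4q_E = (527/2 - q_E)q_E - 4q_E.
The leader's first-order condition 519/2 - 2q_E = 0 yields q_E = 519/4.
Then q_R = (419 - 2·(519/4))/4 = 319/8.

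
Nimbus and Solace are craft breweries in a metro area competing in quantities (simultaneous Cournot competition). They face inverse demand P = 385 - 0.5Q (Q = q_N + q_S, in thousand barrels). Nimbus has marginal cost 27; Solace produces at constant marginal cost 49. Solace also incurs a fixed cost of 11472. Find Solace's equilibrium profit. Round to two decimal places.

10438.22

Nimbus's profit: π_N = (385 - 0.5Q)q_N - (27q_N). Setting ∂π_N/∂q_N = 0: 358 - q_N - (1/2)(q_S) = 0.
Solace's profit: π_S = (385 - 0.5Q)q_S - (49q_S). Setting ∂π_S/∂q_S = 0: 336 - q_S - (1/2)(q_N) = 0.
Rearranging gives the reaction functions q_N = (358 - (1/2)q_S) and q_S = (336 - (1/2)q_N).
Solving the pair: q_N = 760/3, q_S = 628/3.
Price P = 385 - (1/2)·(1388/3) = 461/3.
Solace's profit: (461/3 - 49)·(628/3) - 11472 = 10438.2222.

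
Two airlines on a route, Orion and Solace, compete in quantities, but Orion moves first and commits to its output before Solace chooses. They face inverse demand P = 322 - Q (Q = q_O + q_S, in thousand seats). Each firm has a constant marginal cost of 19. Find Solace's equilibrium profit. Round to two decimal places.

The follower Solace best-responds to any q_O: π_S = (322 - Q)q_S - 19q_S.
Follower FOC: 303 - q_O - 2q_S = 0, so q_S(q_O) = (303 - q_O)/2.
Orion substitutes q_S(q_O) into its own profit: π_O = q_O(322 - q_O - (303 - q_O)/2) - 19q_O = (341/2 - (1/2)q_O)q_O - 19q_O.
The leader's first-order condition 303/2 - q_O = 0 yields q_O = 303/2.
Then q_S = (303 - 303/2)/2 = 303/4.
Price P = 322 - 909/4 = 379/4.
Solace's profit: (379/4 - 19)·(303/4) = 5738.0625.

5738.06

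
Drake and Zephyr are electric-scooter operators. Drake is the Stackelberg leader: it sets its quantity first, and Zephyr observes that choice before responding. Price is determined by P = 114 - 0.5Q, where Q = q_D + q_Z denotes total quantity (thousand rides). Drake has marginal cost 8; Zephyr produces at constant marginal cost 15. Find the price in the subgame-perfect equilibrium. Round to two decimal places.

The follower Zephyr best-responds to any q_D: π_Z = (114 - 0.5Q)q_Z - 15q_Z.
Follower FOC: 99 - (1/2)q_D - q_Z = 0, so q_Z(q_D) = (99 - (1/2)q_D).
The leader anticipates this reaction. Substituting into P = 114 - 0.5Q gives P = 129/2 - (1/4)q_D, so π_D = (129/2 - (1/4)q_D)q_D - 8q_D.
Leader FOC: 113/2 - (1/2)q_D = 0, so q_D = 113.
Then q_Z = (99 - (1/2)·113) = 85/2.
Total output Q = 311/2, so price P = 114 - (1/2)·(311/2) = 145/4.

36.25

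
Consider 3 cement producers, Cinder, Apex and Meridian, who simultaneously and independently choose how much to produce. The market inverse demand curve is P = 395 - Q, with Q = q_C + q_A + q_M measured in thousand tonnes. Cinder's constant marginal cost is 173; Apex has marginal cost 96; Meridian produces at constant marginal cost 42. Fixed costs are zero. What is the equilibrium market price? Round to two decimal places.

176.50

Cinder's profit: π_C = (395 - Q)q_C - (173q_C). Setting ∂π_C/∂q_C = 0: 222 - 2q_C - (q_A + q_M) = 0.
Apex's profit: π_A = (395 - Q)q_A - (96q_A). Setting ∂π_A/∂q_A = 0: 299 - 2q_A - (q_C + q_M) = 0.
Meridian's profit: π_M = (395 - Q)q_M - (42q_M). Setting ∂π_M/∂q_M = 0: 353 - 2q_M - (q_C + q_A) = 0.
Adding the 3 first-order conditions: 874 − 4Q = 0, so Q = 437/2.
Back-substituting: q_C = (222 − 437/2) = 7/2, q_A = (299 − 437/2) = 161/2, q_M = (353 − 437/2) = 269/2.
Total output Q = 437/2, so price P = 395 - 437/2 = 353/2.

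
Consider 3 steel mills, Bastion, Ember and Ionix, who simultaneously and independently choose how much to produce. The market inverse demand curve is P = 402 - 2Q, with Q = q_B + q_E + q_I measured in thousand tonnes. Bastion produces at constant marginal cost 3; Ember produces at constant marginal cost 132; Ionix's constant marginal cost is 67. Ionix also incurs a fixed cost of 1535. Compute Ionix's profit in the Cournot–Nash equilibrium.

Bastion's profit: π_B = (402 - 2Q)q_B - (3q_B). Setting ∂π_B/∂q_B = 0: 399 - 4q_B - 2(q_E + q_I) = 0.
Ember's first-order condition: 270 - 4q_E - 2(q_B + q_I) = 0.
Ionix's first-order condition: 335 - 4q_I - 2(q_B + q_E) = 0.
Adding the 3 first-order conditions: 1004 − 8Q = 0, so Q = 251/2.
Back-substituting: q_B = (399 − 251)/2 = 74, q_E = (270 − 251)/2 = 19/2, q_I = (335 − 251)/2 = 42.
Price P = 402 - 2·(251/2) = 151.
Ionix's profit: (151 - 67)·42 - 1535 = 1993.

1993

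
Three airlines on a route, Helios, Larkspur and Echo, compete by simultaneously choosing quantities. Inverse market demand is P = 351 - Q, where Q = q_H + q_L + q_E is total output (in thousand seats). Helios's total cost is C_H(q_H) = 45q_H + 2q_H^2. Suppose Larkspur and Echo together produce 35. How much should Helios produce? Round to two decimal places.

45.17

With rivals' combined output fixed at 35, Helios's profit is π_H = (351 - 35 - q_H)q_H - (45q_H + 2q_H²) = (316 - q_H)q_H - (45q_H + 2q_H²).
∂π_H/∂q_H = 271 - 6q_H = 0, so q_H = 271/6.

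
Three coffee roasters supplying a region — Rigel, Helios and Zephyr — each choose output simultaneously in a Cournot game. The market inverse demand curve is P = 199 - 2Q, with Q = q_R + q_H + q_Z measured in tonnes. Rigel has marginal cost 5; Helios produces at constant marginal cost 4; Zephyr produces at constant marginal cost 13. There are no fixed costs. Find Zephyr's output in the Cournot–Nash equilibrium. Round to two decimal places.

Rigel's profit: π_R = (199 - 2Q)q_R - (5q_R). Setting ∂π_R/∂q_R = 0: 194 - 4q_R - 2(q_H + q_Z) = 0.
Helios's profit: π_H = (199 - 2Q)q_H - (4q_H). Setting ∂π_H/∂q_H = 0: 195 - 4q_H - 2(q_R + q_Z) = 0.
Zephyr's profit: π_Z = (199 - 2Q)q_Z - (13q_Z). Setting ∂π_Z/∂q_Z = 0: 186 - 4q_Z - 2(q_R + q_H) = 0.
Summing all 3 equations gives 575 − 8Q = 0, hence Q = 575/8.
Back-substituting: q_R = (194 − 575/4)/2 = 201/8, q_H = (195 − 575/4)/2 = 205/8, q_Z = (186 − 575/4)/2 = 169/8.

21.13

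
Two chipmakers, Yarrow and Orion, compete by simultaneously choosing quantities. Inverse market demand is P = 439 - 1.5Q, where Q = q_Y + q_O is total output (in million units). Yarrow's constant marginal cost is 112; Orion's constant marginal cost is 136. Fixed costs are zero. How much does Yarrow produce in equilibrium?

78

Yarrow's profit: π_Y = (439 - 1.5Q)q_Y - (112q_Y). Setting ∂π_Y/∂q_Y = 0: 327 - 3q_Y - (3/2)(q_O) = 0.
Orion's profit: π_O = (439 - 1.5Q)q_O - (136q_O). Setting ∂π_O/∂q_O = 0: 303 - 3q_O - (3/2)(q_Y) = 0.
Best responses: q_Y = (327 - (3/2)q_O)/3, q_O = (303 - (3/2)q_Y)/3.
Substituting one into the other gives q_Y = 78 and q_O = 62.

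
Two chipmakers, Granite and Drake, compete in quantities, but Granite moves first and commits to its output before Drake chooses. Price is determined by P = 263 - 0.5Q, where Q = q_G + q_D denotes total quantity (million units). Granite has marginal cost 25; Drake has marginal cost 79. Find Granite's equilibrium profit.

21316

The follower Drake best-responds to any q_G: π_D = (263 - 0.5Q)q_D - 79q_D.
Setting the follower's marginal profit to zero, 184 - (1/2)q_G - q_D = 0, i.e. q_D = (184 - (1/2)q_G).
Granite substitutes q_D(q_G) into its own profit: π_G = q_G(263 - (1/2)q_G - (184 - (1/2)q_G)/2) - 25q_G = (171 - (1/4)q_G)q_G - 25q_G.
Leader FOC: 146 - (1/2)q_G = 0, so q_G = 292.
Then q_D = (184 - (1/2)·292) = 38.
Price P = 263 - (1/2)·330 = 98.
Granite's profit: (98 - 25)·292 = 21316.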